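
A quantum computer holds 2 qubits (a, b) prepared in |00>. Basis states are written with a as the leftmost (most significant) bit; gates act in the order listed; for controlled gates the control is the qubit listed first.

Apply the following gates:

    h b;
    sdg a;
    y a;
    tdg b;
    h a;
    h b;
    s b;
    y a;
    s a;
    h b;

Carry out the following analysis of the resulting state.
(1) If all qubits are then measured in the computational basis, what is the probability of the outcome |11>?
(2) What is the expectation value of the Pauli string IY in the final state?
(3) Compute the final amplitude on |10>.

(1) A full measurement returns |11> with probability sqrt(2)/8 + 1/4.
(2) In the final state, IY has expectation 0.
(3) |10> carries amplitude 1/4 - I/4 - exp(I*pi/4)/4 + exp(3*I*pi/4)/4 in the final state.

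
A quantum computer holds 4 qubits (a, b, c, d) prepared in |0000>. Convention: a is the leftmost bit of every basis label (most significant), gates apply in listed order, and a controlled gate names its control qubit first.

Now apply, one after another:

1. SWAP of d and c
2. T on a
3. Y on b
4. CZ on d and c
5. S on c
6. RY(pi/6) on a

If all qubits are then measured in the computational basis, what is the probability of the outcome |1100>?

The probability of measuring |1100> is 1/2 - sqrt(3)/4.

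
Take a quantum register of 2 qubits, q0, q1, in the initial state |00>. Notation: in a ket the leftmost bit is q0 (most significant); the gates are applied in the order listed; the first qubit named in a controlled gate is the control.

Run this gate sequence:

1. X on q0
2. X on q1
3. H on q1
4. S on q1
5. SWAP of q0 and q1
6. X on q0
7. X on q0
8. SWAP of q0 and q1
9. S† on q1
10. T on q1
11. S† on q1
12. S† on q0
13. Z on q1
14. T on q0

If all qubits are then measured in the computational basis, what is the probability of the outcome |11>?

Outcome |11> occurs with probability 1/2. Key observation: steps 4-9 multiply out to the identity, so the circuit reduces to the remaining gates.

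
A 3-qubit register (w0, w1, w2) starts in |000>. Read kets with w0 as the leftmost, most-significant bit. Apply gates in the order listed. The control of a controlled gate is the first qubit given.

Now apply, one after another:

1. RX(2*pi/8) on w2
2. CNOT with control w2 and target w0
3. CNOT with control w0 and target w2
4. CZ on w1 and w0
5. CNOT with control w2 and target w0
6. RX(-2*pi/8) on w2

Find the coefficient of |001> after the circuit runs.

|001> carries amplitude sqrt(2)*I/4 in the final state.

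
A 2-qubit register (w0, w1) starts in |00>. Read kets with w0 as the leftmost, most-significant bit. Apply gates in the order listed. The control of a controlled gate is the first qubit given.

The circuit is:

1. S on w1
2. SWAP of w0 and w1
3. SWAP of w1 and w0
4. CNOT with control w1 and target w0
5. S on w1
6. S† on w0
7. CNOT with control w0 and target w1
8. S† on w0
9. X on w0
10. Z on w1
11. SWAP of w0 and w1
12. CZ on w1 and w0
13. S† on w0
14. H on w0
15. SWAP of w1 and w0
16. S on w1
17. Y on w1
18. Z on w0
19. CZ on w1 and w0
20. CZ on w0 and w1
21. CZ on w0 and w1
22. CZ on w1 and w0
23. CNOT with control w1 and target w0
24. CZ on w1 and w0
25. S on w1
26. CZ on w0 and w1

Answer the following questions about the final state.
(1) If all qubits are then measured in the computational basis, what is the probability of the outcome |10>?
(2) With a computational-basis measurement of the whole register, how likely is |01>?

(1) Outcome |10> occurs with probability 1/2. Key observation: steps 19-22 multiply out to the identity, so the circuit reduces to the remaining gates.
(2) Outcome |01> occurs with probability 1/2.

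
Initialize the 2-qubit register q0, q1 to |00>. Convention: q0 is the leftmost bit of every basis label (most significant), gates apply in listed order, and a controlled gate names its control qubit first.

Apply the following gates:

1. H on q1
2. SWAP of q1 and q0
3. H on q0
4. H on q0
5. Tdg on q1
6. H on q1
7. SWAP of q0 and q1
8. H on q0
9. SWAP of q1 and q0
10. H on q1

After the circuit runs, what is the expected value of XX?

In the final state, XX has expectation 1.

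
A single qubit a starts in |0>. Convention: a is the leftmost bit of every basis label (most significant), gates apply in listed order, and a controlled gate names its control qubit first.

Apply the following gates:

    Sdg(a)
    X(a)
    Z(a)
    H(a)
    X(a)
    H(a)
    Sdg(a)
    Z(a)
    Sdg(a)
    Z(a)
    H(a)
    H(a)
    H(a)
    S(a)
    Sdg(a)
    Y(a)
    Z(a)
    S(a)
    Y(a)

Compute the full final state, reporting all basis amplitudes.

The final amplitudes are sqrt(2)*I/2 on |0>, sqrt(2)/2 on |1>. Key observation: gates 11-12 undo each other exactly, leaving only the rest of the circuit to track.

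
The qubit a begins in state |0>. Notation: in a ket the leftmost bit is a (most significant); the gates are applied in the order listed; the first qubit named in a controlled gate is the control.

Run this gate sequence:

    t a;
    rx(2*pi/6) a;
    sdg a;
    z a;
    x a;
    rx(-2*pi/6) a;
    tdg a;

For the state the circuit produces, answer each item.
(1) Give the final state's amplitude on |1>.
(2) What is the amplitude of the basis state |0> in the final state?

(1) |1> carries amplitude (-3 - I)*exp(3*I*pi/4)/4 in the final state.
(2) |0> carries amplitude sqrt(3)*(1 + I)/4 in the final state.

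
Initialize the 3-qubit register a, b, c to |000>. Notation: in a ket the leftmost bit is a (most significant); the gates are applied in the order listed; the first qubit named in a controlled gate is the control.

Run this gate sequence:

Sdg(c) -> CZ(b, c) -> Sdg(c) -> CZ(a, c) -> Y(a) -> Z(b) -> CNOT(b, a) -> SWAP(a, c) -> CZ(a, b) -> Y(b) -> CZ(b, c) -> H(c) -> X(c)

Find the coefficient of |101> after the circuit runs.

|101> carries amplitude 0 in the final state.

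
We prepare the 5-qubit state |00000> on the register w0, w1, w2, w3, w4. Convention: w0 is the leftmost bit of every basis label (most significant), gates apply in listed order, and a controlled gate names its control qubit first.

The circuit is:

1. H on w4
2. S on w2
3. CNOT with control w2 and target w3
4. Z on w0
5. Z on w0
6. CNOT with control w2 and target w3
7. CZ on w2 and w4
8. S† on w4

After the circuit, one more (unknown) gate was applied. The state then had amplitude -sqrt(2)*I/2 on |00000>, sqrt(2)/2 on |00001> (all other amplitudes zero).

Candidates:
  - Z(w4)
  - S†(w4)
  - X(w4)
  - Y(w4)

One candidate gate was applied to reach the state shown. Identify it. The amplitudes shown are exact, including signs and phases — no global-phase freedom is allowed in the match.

The applied gate was X(w4). Key observation: the block from step 3 through step 6 cancels to the identity and can be dropped.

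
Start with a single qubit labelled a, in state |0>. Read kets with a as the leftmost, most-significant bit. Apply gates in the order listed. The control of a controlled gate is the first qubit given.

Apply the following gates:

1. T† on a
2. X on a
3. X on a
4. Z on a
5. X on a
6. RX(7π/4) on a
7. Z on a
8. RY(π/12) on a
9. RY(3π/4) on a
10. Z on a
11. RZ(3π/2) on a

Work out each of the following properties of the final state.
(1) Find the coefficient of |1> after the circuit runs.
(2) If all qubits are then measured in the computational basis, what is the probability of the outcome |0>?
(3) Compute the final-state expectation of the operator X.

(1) The final state's coefficient on |1> equals -sqrt(sqrt(2) + 2)*exp(I*pi/4)/4 - sqrt(6 - 3*sqrt(2))*exp(3*I*pi/4)/4 - sqrt(12 - 6*sqrt(2))*exp(I*pi/4)/8 - sqrt(12 - 6*sqrt(2))*exp(3*I*pi/4)/8 + sqrt(2*sqrt(2) + 4)*exp(3*I*pi/4)/8 + sqrt(2*sqrt(2) + 4)*exp(I*pi/4)/8.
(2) Outcome |0> occurs with probability sqrt(6)/8 + 1/2.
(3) The expectation value of X is -sqrt(2)/2.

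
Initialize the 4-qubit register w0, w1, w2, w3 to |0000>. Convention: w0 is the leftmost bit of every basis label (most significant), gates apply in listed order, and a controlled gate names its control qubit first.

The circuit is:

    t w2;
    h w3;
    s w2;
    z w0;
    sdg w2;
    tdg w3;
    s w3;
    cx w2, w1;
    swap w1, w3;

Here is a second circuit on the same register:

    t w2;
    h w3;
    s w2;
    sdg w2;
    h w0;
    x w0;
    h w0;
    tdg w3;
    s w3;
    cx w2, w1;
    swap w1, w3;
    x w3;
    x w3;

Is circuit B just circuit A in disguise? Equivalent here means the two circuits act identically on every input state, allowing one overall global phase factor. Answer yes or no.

Yes, they are equivalent — the unitaries differ by at most a global phase.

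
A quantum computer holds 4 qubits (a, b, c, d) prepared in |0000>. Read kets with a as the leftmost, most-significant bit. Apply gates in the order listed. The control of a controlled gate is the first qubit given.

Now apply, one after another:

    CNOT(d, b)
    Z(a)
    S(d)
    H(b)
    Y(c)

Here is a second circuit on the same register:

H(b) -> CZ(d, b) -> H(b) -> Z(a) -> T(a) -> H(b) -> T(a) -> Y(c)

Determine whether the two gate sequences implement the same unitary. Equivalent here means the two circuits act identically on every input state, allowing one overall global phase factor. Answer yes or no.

No: there is an input state on which the two circuits produce genuinely different outputs (not merely differing by a phase).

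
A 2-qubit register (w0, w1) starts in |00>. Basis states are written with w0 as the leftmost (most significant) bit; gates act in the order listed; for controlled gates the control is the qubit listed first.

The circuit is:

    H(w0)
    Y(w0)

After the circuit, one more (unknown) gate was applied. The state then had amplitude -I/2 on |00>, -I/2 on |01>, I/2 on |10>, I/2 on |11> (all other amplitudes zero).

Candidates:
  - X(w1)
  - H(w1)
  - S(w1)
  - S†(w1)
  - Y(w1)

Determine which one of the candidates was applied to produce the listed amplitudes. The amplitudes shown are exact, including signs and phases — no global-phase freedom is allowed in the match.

The applied gate was H(w1).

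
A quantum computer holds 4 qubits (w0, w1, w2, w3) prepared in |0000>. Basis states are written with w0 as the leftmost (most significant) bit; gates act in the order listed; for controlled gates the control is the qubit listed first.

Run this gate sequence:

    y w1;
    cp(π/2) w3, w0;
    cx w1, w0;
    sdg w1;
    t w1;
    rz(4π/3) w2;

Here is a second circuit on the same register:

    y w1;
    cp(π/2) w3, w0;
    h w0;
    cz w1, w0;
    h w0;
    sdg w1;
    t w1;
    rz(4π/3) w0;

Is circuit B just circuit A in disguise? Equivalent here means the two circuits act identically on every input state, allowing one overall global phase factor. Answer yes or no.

No: there is an input state on which the two circuits produce genuinely different outputs (not merely differing by a phase).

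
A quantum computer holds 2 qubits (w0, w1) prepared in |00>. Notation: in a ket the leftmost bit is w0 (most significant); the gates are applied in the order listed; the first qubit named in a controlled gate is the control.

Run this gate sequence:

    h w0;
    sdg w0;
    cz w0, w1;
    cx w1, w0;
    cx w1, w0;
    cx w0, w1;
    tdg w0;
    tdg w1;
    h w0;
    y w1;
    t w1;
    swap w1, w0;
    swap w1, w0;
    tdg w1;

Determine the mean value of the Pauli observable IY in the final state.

The observable IY averages to 0.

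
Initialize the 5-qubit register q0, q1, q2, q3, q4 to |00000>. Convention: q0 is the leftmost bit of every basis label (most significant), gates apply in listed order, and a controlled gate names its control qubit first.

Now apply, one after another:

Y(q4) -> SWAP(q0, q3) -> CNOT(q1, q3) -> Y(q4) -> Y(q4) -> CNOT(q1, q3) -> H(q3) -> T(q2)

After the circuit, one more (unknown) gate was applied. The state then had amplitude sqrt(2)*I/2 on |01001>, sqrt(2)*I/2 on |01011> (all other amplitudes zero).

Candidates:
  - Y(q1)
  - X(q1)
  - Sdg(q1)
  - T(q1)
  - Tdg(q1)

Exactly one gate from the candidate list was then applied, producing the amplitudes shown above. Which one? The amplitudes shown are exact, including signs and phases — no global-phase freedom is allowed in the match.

The unique candidate consistent with the amplitudes is X(q1). Key observation: the block from step 3 through step 6 cancels to the identity and can be dropped.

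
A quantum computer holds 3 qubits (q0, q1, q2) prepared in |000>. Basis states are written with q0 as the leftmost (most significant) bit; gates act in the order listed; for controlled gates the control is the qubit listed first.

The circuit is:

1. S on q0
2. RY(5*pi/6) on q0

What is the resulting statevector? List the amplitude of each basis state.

The final amplitudes are -sqrt(2)/4 + sqrt(6)/4 on |000>, sqrt(2)/4 + sqrt(6)/4 on |100>, and 0 on every other basis state.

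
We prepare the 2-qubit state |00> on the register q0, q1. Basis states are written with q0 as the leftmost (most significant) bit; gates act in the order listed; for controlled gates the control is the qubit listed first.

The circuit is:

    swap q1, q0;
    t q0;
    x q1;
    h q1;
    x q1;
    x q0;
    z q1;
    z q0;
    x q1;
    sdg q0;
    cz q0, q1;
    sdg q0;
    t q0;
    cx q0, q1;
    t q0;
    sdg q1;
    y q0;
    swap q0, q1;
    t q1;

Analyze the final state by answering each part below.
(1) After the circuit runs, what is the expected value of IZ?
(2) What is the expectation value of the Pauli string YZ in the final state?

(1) The observable IZ averages to 1.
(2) In the final state, YZ has expectation 1.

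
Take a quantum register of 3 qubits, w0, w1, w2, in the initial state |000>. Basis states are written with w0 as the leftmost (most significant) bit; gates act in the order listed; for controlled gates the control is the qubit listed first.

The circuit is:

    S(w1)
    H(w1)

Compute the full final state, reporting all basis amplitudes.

After the circuit, the state carries amplitude sqrt(2)/2 on |000>, sqrt(2)/2 on |010>, and 0 on every other basis state.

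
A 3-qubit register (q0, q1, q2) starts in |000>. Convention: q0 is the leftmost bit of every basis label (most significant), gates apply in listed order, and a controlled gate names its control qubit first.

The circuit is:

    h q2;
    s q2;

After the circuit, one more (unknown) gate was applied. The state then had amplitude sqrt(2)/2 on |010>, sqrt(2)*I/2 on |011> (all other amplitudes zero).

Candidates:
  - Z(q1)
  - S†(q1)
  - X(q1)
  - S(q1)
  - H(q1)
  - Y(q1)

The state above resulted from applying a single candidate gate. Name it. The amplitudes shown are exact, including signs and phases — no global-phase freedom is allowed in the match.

The unique candidate consistent with the amplitudes is X(q1).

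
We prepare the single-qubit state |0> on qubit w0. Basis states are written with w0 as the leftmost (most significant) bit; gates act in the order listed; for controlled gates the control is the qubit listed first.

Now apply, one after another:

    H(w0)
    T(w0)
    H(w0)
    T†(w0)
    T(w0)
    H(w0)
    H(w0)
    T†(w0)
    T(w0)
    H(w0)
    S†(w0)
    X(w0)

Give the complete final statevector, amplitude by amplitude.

The final amplitudes are -sqrt(2)*exp(3*I*pi/4)/2 on |0>, sqrt(2)/2 on |1>. Key observation: the block from step 3 through step 10 cancels to the identity and can be dropped.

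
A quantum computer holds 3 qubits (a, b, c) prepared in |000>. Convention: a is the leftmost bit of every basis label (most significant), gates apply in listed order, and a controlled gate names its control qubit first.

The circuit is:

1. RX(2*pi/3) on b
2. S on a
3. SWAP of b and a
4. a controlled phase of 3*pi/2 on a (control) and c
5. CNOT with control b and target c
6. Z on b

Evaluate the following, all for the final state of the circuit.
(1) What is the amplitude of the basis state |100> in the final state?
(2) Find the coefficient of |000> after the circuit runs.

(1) |100> carries amplitude -sqrt(3)*I/2 in the final state.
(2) The amplitude on |000> is 1/2.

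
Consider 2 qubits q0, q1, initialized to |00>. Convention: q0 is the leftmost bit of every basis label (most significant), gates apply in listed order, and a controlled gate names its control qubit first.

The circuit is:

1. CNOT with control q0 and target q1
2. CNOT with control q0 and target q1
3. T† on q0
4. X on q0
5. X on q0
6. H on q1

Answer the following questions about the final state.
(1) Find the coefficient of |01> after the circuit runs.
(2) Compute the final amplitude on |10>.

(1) |01> carries amplitude sqrt(2)/2 in the final state.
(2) The final state's coefficient on |10> equals 0.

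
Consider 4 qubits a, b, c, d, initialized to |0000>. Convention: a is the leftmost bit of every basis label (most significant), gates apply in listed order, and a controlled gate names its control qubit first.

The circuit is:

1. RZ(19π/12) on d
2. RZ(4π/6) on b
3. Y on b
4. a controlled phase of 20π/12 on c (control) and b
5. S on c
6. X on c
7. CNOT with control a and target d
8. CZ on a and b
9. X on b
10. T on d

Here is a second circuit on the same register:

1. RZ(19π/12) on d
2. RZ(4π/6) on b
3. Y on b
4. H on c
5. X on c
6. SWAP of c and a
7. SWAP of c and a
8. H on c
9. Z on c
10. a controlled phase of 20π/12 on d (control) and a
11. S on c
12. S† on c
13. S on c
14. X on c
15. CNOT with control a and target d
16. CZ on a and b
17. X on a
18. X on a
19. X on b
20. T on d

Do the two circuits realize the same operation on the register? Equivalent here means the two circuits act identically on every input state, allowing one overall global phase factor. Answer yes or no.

No: there is an input state on which the two circuits produce genuinely different outputs (not merely differing by a phase).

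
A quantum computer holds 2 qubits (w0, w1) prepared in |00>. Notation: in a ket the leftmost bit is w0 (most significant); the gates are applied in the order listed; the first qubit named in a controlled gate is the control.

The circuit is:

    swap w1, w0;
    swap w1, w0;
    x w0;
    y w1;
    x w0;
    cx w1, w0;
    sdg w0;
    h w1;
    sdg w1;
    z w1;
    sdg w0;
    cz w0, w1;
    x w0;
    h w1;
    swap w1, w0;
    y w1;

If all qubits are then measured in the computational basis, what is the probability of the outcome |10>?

A full measurement returns |10> with probability 0.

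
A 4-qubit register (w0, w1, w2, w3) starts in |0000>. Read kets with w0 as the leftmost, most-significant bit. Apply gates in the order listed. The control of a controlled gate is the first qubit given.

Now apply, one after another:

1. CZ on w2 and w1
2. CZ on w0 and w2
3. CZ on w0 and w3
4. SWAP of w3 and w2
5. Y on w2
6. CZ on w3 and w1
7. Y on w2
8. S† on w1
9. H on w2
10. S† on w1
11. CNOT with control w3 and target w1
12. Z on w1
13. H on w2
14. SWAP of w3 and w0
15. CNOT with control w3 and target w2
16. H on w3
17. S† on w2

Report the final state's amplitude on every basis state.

The resulting statevector has amplitude sqrt(2)/2 on |0000>, sqrt(2)/2 on |0001>, and 0 on every other basis state.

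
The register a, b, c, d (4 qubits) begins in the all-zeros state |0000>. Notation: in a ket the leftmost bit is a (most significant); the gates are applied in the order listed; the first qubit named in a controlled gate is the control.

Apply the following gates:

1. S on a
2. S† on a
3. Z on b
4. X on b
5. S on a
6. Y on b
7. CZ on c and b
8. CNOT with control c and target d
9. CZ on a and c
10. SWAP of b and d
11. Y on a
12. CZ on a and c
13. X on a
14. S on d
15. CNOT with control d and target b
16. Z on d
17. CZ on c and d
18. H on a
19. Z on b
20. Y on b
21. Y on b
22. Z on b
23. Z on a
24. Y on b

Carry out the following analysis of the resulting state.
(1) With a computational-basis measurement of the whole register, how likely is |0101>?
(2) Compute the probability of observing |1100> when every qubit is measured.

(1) A full measurement returns |0101> with probability 0. Key observation: gates 19-22 undo each other exactly, leaving only the rest of the circuit to track.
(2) Outcome |1100> occurs with probability 1/2.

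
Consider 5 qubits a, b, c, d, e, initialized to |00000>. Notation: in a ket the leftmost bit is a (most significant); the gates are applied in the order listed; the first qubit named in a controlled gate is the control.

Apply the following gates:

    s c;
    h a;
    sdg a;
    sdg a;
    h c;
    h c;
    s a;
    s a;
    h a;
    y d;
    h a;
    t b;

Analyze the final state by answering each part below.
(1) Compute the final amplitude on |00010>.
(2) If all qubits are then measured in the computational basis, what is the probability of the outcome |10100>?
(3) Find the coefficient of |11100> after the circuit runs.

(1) |00010> carries amplitude sqrt(2)*I/2 in the final state. Key observation: gates 2-9 undo each other exactly, leaving only the rest of the circuit to track.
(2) A full measurement returns |10100> with probability 0.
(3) The final state's coefficient on |11100> equals 0.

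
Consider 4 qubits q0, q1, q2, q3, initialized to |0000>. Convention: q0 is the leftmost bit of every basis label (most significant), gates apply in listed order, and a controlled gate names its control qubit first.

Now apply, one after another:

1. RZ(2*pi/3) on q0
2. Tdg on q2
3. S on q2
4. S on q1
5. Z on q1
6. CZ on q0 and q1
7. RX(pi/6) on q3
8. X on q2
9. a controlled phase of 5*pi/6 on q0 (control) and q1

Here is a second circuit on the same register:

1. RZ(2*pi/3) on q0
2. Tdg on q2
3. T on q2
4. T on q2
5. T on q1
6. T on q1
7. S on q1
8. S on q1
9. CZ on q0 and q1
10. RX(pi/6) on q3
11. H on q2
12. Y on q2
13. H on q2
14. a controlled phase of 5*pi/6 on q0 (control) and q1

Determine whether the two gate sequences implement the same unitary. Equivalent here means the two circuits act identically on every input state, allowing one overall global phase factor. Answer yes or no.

No — the two circuits implement different unitaries, even allowing a global phase.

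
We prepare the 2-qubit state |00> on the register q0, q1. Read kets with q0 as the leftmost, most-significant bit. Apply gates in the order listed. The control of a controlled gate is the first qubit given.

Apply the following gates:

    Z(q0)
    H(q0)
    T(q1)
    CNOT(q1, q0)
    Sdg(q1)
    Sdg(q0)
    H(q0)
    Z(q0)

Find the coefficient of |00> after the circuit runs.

|00> carries amplitude 1/2 - I/2 in the final state.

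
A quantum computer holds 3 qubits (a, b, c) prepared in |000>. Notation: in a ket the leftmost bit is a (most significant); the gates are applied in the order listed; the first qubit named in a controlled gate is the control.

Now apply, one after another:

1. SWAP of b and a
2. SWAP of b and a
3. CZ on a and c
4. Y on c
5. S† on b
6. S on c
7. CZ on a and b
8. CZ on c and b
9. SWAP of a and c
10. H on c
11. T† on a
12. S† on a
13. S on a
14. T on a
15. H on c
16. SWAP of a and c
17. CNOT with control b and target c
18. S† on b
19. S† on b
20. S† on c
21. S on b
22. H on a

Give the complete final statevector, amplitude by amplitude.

The final amplitudes are sqrt(2)*I/2 on |001>, sqrt(2)*I/2 on |101>, and 0 on every other basis state.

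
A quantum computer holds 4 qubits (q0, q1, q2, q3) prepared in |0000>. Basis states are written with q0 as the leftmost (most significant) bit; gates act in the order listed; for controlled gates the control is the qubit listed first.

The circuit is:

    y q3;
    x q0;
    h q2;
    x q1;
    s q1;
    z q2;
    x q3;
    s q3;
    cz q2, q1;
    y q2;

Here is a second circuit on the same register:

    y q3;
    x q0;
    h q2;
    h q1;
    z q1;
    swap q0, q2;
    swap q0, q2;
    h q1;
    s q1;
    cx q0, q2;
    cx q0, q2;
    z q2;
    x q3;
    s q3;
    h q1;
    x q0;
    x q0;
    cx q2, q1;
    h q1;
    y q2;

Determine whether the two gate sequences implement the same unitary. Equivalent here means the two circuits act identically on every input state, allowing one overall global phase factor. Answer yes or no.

Yes — the two circuits implement the same unitary up to a global phase.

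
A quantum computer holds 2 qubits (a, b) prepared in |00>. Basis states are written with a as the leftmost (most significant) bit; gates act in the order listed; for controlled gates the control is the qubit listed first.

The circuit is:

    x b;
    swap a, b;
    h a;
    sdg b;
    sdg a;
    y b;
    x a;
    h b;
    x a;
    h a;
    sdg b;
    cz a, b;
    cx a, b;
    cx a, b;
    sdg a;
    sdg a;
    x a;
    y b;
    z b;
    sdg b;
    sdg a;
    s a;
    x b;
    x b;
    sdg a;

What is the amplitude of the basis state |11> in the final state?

The final state's coefficient on |11> equals sqrt(2)*(-1 - I)/4.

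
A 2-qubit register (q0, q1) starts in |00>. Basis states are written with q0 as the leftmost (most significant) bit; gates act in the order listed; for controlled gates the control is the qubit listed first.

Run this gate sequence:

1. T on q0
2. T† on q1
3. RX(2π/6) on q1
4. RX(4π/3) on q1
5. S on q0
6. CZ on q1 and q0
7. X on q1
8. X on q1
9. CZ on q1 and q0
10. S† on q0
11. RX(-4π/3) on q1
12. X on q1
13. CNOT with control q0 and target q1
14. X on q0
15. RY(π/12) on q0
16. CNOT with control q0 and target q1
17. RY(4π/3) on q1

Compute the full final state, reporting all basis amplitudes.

After the circuit, the state carries amplitude -(1 - I)*(2 + I)*(-sqrt(sqrt(2) + 2) + sqrt(6 - 3*sqrt(2)))/16 on |00>, I*(1 - I)*(-3*sqrt(2 - sqrt(2)) + sqrt(3*sqrt(2) + 6))/16 on |01>, -(1 - I)*(sqrt(6 - 3*sqrt(2)) + 3*sqrt(sqrt(2) + 2))/16 on |10>, (1 - I)*(1 + 2*I)*(sqrt(2 - sqrt(2)) + sqrt(3*sqrt(2) + 6))/16 on |11>. Key observation: gates 4-11 undo each other exactly, leaving only the rest of the circuit to track.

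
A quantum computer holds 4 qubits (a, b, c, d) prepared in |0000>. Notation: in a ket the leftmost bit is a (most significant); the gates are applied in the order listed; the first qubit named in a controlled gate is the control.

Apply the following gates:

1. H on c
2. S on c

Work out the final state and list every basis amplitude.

After the circuit, the state carries amplitude sqrt(2)/2 on |0000>, sqrt(2)*I/2 on |0010>, and 0 on every other basis state.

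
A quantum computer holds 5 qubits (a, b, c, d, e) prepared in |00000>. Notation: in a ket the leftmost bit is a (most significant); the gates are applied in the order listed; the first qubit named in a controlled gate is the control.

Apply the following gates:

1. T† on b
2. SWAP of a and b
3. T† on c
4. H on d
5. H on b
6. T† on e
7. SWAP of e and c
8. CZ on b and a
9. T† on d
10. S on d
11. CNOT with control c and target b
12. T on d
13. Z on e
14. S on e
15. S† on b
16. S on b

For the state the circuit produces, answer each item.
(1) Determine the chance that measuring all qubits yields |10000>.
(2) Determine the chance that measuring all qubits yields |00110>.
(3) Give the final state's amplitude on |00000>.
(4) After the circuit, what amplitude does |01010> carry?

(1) The probability of measuring |10000> is 0.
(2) Outcome |00110> occurs with probability 0.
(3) |00000> carries amplitude 1/2 in the final state.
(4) The final state's coefficient on |01010> equals I/2.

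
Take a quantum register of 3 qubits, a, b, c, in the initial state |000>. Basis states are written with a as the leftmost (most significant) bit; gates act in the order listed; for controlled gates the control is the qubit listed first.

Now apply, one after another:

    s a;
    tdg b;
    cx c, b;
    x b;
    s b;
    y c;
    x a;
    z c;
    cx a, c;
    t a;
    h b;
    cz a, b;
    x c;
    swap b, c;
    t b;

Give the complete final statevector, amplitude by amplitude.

After the circuit, the state carries amplitude sqrt(2)*I/2 on |110>, sqrt(2)*I/2 on |111>, and 0 on every other basis state.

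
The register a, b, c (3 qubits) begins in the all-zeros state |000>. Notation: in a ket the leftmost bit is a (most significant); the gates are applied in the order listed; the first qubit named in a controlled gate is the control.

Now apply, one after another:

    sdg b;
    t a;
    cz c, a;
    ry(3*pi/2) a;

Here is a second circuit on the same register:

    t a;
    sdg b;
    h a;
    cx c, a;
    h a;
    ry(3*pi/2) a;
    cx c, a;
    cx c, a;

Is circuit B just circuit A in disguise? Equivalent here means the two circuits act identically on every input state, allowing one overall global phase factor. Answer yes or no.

Yes: on every input state the two circuits agree up to one overall phase factor.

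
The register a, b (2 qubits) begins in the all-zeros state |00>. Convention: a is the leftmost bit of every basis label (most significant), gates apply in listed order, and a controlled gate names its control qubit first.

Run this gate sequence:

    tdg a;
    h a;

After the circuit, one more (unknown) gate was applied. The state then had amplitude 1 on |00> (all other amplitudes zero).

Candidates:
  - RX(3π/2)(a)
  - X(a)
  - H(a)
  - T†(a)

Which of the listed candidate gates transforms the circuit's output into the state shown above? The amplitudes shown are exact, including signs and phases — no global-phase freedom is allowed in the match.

It was H(a) that produced the state shown.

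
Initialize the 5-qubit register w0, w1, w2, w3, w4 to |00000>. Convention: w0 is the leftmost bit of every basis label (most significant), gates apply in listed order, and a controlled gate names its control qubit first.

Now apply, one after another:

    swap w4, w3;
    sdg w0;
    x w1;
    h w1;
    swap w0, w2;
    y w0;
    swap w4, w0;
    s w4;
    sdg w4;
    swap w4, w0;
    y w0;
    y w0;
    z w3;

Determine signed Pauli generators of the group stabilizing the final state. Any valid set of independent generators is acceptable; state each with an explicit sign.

The stabilizer group can be generated by -IXIII, -ZIIII, +IIZII, +IIIZI, +IIIIZ, among other valid generating sets.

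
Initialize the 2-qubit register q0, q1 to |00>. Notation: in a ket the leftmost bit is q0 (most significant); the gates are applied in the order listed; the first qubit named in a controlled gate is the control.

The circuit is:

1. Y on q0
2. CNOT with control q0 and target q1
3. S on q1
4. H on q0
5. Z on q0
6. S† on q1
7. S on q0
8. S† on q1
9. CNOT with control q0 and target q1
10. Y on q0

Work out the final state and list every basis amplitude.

The resulting statevector has amplitude sqrt(2)/2 on |00>, 0 on |01>, 0 on |10>, sqrt(2)*I/2 on |11>.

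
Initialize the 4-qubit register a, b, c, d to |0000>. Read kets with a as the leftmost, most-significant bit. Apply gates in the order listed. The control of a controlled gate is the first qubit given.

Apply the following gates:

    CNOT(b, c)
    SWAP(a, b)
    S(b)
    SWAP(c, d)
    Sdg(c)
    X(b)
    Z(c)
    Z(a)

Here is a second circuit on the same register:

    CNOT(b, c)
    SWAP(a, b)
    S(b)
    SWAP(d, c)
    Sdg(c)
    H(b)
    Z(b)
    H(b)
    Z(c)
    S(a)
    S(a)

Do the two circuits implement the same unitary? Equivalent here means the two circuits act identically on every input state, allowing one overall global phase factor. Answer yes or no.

Yes — the two circuits implement the same unitary up to a global phase.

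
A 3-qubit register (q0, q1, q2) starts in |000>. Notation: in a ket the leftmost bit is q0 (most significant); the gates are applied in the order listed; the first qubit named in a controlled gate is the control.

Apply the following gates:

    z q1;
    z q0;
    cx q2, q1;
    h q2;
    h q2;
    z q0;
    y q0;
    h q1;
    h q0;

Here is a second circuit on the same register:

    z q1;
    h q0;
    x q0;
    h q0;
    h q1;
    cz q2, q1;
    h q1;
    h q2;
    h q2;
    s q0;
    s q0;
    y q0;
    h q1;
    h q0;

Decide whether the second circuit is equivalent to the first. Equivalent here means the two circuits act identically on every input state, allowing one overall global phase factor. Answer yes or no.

Yes, they are equivalent — the unitaries differ by at most a global phase.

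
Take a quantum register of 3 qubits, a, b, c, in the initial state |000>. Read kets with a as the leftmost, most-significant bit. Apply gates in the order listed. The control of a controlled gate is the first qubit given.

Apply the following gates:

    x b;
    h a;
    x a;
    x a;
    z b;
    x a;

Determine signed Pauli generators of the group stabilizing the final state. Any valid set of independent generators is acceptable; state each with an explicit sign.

One valid set of independent stabilizer generators is +XII, -IZI, +IIZ (any independent generating set of the same group is equally correct). Key observation: gates 3-4 undo each other exactly, leaving only the rest of the circuit to track.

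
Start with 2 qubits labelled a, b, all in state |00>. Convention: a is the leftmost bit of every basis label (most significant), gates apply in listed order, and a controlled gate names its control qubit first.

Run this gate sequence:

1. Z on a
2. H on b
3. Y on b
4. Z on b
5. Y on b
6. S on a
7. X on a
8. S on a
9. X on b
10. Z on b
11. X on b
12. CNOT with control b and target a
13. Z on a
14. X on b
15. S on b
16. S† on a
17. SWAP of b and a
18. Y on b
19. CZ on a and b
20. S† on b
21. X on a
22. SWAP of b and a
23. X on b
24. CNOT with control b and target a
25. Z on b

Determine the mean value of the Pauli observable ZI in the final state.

The expectation value of ZI is -1.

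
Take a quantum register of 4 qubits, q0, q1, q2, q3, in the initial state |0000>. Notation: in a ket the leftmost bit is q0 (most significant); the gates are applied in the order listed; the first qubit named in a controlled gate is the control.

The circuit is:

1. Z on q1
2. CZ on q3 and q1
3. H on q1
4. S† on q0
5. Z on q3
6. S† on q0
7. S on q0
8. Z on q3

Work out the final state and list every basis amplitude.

The resulting statevector has amplitude sqrt(2)/2 on |0000>, sqrt(2)/2 on |0100>, and 0 on every other basis state. Key observation: the block from step 5 through step 8 cancels to the identity and can be dropped.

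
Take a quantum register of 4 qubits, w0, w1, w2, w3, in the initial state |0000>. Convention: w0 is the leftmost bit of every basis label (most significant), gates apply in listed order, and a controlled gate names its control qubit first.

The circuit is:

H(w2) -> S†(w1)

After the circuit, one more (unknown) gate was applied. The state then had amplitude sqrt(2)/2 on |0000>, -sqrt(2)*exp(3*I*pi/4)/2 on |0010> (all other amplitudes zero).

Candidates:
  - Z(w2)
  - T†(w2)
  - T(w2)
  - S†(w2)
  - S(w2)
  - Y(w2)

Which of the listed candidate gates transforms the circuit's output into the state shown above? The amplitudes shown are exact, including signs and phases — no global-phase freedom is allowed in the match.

The unique candidate consistent with the amplitudes is T†(w2).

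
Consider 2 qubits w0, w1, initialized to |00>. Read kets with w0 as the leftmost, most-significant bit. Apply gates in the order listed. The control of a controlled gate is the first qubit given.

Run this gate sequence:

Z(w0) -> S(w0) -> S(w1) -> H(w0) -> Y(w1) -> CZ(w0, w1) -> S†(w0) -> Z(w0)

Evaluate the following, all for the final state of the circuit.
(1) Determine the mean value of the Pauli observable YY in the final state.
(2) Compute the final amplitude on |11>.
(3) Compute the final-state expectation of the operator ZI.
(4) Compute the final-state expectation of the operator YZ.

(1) The observable YY averages to 0.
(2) The amplitude on |11> is sqrt(2)/2.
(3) The observable ZI averages to 0.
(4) In the final state, YZ has expectation 1.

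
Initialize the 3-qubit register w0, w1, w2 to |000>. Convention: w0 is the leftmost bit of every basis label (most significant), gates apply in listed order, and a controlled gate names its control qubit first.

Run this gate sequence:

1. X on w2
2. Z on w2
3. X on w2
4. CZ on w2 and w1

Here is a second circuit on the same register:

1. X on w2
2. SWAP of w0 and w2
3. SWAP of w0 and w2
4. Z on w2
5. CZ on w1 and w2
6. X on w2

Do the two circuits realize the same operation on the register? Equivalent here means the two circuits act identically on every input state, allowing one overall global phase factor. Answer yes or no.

No, they are not equivalent — no single phase factor reconciles the two unitaries.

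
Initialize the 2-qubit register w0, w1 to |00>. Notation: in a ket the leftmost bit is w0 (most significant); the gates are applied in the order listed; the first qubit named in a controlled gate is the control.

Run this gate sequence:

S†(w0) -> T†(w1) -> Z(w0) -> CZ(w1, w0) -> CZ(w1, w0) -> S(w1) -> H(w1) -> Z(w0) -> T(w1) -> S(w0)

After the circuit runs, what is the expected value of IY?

The observable IY averages to sqrt(2)/2.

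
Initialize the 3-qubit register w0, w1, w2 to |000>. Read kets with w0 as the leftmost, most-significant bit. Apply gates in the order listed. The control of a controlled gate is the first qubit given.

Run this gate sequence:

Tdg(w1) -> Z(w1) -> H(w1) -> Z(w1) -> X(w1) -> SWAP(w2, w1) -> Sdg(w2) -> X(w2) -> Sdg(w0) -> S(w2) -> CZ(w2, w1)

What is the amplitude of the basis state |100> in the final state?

|100> carries amplitude 0 in the final state.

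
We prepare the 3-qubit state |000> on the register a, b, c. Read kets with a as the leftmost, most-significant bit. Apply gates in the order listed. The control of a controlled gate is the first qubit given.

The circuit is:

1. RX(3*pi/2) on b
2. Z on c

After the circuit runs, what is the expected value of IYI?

The expectation value of IYI is 1.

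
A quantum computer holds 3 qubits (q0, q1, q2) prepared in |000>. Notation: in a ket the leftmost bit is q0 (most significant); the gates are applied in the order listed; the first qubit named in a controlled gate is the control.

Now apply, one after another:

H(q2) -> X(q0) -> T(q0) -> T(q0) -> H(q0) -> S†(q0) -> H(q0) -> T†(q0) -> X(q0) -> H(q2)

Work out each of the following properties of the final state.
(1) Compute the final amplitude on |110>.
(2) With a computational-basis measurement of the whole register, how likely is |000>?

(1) |110> carries amplitude 0 in the final state.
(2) A full measurement returns |000> with probability 1/2.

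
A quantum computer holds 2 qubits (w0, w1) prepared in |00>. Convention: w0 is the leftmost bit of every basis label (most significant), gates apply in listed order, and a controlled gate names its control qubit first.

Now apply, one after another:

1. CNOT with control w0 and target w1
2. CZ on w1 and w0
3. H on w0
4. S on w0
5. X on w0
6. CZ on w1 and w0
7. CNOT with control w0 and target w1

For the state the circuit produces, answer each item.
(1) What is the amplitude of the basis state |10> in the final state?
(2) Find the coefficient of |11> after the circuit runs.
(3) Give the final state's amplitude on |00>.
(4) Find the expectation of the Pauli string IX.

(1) The final state's coefficient on |10> equals 0.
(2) The amplitude on |11> is sqrt(2)/2.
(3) The final state's coefficient on |00> equals sqrt(2)*I/2.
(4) The observable IX averages to 0.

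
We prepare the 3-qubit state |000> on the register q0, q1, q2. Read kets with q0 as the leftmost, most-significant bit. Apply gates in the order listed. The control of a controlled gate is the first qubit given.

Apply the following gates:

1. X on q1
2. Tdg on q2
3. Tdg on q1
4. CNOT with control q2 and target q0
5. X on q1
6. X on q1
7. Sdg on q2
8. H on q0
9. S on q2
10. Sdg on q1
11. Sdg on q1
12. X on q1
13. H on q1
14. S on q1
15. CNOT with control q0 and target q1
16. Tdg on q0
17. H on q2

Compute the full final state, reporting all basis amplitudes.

After the circuit, the state carries amplitude sqrt(2)*exp(3*I*pi/4)/4 on |000>, sqrt(2)*exp(3*I*pi/4)/4 on |001>, -sqrt(2)*exp(I*pi/4)/4 on |010>, -sqrt(2)*exp(I*pi/4)/4 on |011>, -sqrt(2)/4 on |100>, -sqrt(2)/4 on |101>, sqrt(2)*I/4 on |110>, sqrt(2)*I/4 on |111>. Key observation: gates 5-6 undo each other exactly, leaving only the rest of the circuit to track.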